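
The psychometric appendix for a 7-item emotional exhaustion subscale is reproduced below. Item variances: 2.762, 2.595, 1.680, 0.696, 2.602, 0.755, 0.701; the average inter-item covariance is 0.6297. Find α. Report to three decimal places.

α = 0.807

sum of item variances = 2.762 + 2.595 + 1.680 + 0.696 + 2.602 + 0.755 + 0.701 = 11.791
Sum of the 21 distinct covariances = 21 × 0.6297 = 13.2237
σ²_T = sum of item variances + 2·Σcov = 11.791 + 2 × 13.2237 = 38.2384
α = (7/6)·(1 − 11.791/38.2384) = 0.807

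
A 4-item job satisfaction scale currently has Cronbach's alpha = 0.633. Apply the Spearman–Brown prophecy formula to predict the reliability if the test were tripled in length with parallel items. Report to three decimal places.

Length factor m = 3
α' = m·α / (1 + (m−1)·α)
   = 3 × 0.633 / (1 + (3 − 1) × 0.633)
   = 1.8990 / 2.2660 = 0.838

predicted reliability = 0.838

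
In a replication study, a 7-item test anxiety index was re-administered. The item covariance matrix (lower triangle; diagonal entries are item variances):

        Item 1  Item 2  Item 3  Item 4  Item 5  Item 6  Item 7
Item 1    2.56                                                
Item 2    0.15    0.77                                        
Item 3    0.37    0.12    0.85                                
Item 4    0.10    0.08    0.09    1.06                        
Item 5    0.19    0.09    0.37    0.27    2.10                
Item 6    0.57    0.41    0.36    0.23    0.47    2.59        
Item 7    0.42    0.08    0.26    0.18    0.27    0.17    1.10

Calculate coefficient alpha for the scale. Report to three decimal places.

coefficient alpha = 0.569

Σσ²ᵢ = 2.56 + 0.77 + 0.85 + 1.06 + 2.10 + 2.59 + 1.10 = 11.03
Sum of off-diagonal covariances = 5.25
total variance = 11.03 + 2 × 5.25 = 21.53
α = (k/(k−1))·(1 − Σσ²ᵢ/total variance) = (7/6)·(1 − 11.03/21.53) = 0.569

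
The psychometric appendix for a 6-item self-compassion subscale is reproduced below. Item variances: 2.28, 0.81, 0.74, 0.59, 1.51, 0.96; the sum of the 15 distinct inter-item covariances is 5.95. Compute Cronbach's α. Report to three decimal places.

α = 0.760

Σσᵢ² = 2.28 + 0.81 + 0.74 + 0.59 + 1.51 + 0.96 = 6.89
Sum of distinct covariances = 5.95
σ²_T = Σσᵢ² + 2·Σcov = 6.89 + 2 × 5.95 = 18.79
α = (6/5)·(1 − 6.89/18.79) = 0.760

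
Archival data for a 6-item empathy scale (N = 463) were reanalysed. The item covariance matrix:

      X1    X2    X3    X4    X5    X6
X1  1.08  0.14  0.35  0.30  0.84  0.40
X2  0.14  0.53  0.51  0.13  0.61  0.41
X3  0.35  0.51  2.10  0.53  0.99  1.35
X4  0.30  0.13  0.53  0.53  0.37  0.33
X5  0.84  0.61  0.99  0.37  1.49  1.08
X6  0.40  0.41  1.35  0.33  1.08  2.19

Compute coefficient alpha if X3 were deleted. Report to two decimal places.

Remaining items: X1, X2, X4, X5, X6 (k = 5).
sum of item variances = 1.08 + 0.53 + 0.53 + 1.49 + 2.19 = 5.82
total variance = 5.82 + 2 × 4.61 = 15.04
α (item deleted) = (5/4)·(1 − 5.82/15.04) = 0.77

α = 0.77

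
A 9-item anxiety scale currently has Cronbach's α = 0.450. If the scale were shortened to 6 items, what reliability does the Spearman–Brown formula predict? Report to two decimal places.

predicted reliability = 0.35

Length factor m = 6/9 = 0.6667
α' = m·α / (1 − (1−m)·α)
   = 6/9 × 0.450 / (1 − (1 − 6/9) × 0.450)
   = 0.3000 / 0.8500 = 0.35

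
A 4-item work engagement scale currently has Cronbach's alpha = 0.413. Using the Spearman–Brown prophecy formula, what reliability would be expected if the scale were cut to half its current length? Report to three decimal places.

Length factor m = 1/2
α' = m·α / (1 − (1−m)·α)
   = 1/2 × 0.413 / (1 − (1 − 1/2) × 0.413)
   = 0.2065 / 0.7935 = 0.260

predicted reliability = 0.260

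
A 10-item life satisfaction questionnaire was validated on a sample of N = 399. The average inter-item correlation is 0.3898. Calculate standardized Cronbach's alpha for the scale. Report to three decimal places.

standardized Cronbach's alpha = 0.865

Standardized α = k·r̄ / (1 + (k−1)·r̄) = 10 × 0.3898 / (1 + 9 × 0.3898)
  = 3.8980 / 4.5082 = 0.865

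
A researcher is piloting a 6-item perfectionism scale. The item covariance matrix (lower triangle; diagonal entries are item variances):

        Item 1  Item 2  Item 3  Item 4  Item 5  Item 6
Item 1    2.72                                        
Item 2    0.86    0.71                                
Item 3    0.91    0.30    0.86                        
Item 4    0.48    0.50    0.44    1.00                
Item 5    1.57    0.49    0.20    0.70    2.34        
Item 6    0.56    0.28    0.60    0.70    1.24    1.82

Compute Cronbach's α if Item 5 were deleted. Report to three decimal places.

Remaining items: Item 1, Item 2, Item 3, Item 4, Item 6 (k = 5).
ΣVar(i) = 2.72 + 0.71 + 0.86 + 1.00 + 1.82 = 7.11
total variance = 7.11 + 2 × 5.63 = 18.37
α (item deleted) = (5/4)·(1 − 7.11/18.37) = 0.766

α = 0.766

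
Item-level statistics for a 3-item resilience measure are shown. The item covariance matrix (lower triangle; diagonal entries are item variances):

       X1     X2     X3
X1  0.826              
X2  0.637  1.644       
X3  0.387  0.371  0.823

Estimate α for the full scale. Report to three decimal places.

Σσᵢ² = 0.826 + 1.644 + 0.823 = 3.293
Sum of off-diagonal covariances = 1.395
total variance = 3.293 + 2 × 1.395 = 6.083
α = (k/(k−1))·(1 − Σσᵢ²/total variance) = (3/2)·(1 − 3.293/6.083) = 0.688

α = 0.688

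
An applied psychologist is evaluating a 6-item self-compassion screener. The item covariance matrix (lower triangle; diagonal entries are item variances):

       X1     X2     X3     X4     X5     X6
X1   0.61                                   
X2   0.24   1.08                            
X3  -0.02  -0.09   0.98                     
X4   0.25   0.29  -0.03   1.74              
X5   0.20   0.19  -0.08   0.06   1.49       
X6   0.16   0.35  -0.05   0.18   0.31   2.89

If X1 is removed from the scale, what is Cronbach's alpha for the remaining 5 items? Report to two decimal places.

α = 0.27

Remaining items: X2, X3, X4, X5, X6 (k = 5).
Σσ²ᵢ = 1.08 + 0.98 + 1.74 + 1.49 + 2.89 = 8.18
total variance = 8.18 + 2 × 1.13 = 10.44
α (item deleted) = (5/4)·(1 − 8.18/10.44) = 0.27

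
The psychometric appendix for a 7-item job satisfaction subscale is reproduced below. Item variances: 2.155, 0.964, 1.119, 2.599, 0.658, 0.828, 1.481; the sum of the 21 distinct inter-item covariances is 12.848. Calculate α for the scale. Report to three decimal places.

α = 0.844

Σσᵢ² = 2.155 + 0.964 + 1.119 + 2.599 + 0.658 + 0.828 + 1.481 = 9.804
Sum of distinct covariances = 12.848
σ²_total = Σσᵢ² + 2·Σcov = 9.804 + 2 × 12.848 = 35.500
α = (7/6)·(1 − 9.804/35.500) = 0.844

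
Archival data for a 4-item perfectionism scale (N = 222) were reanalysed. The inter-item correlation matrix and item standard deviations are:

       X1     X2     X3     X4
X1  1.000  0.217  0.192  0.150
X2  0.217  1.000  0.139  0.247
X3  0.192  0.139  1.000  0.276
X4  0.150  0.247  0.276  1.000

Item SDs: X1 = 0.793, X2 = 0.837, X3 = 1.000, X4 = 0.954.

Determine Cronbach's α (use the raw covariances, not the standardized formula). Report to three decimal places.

Σσ²ᵢ = 0.793² + 0.837² + 1.000² + 0.954² = 3.2395
Covariances σ_ij = r_ij · s_i · s_j:
  σ(X1,X2) = 0.217 × 0.793 × 0.837 = 0.1440
  σ(X1,X3) = 0.192 × 0.793 × 1.000 = 0.1523
  σ(X1,X4) = 0.150 × 0.793 × 0.954 = 0.1135
  σ(X2,X3) = 0.139 × 0.837 × 1.000 = 0.1163
  σ(X2,X4) = 0.247 × 0.837 × 0.954 = 0.1972
  σ(X3,X4) = 0.276 × 1.000 × 0.954 = 0.2633
σ²_T = Σσ²ᵢ + 2·Σσ_ij = 3.2395 + 2 × 0.9866 = 5.2127
α = (4/3)·(1 − 3.2395/5.2127) = 0.505

Cronbach's α = 0.505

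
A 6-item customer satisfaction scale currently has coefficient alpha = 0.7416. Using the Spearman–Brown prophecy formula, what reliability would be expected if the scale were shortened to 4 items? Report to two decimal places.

Length factor m = 4/6 = 0.6667
α' = m·α / (1 − (1−m)·α)
   = 4/6 × 0.7416 / (1 − (1 − 4/6) × 0.7416)
   = 0.4944 / 0.7528 = 0.66

predicted reliability = 0.66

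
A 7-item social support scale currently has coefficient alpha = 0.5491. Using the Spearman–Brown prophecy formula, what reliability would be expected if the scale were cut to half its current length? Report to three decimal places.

predicted reliability = 0.378

Length factor m = 1/2
α' = m·α / (1 − (1−m)·α)
   = 1/2 × 0.5491 / (1 − (1 − 1/2) × 0.5491)
   = 0.2746 / 0.7254 = 0.378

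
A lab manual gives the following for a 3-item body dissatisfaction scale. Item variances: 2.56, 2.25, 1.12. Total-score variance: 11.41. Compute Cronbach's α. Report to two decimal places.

Cronbach's α = 0.72

Σσᵢ² = 2.56 + 2.25 + 1.12 = 5.93
α = (k/(k−1))·(1 − Σσᵢ²/total variance) = (3/2)·(1 − 5.93/11.41) = 0.72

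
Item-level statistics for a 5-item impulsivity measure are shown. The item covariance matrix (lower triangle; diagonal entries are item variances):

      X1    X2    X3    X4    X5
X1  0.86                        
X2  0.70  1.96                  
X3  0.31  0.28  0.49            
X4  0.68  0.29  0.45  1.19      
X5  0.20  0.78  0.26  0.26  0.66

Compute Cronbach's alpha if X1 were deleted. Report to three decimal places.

Remaining items: X2, X3, X4, X5 (k = 4).
Σσᵢ² = 1.96 + 0.49 + 1.19 + 0.66 = 4.30
total variance = 4.30 + 2 × 2.32 = 8.94
α (item deleted) = (4/3)·(1 − 4.30/8.94) = 0.692

α = 0.692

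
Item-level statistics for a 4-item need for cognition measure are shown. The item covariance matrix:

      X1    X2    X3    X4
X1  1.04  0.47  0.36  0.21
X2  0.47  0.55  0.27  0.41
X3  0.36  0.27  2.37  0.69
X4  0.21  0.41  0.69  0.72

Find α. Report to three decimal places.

α = 0.676

ΣVar(i) = 1.04 + 0.55 + 2.37 + 0.72 = 4.68
Sum of off-diagonal covariances = 2.41
σ²_T = 4.68 + 2 × 2.41 = 9.50
α = (k/(k−1))·(1 − ΣVar(i)/σ²_T) = (4/3)·(1 − 4.68/9.50) = 0.676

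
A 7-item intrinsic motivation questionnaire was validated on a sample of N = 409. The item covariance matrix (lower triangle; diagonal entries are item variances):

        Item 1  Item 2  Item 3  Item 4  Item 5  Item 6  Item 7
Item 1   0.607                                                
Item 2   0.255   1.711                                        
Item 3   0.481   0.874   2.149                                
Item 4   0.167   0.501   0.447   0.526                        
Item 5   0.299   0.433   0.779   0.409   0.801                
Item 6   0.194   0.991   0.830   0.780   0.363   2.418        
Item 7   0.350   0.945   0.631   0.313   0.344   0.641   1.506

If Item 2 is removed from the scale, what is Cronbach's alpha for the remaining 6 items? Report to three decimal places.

α = 0.765

Remaining items: Item 1, Item 3, Item 4, Item 5, Item 6, Item 7 (k = 6).
Σσᵢ² = 0.607 + 2.149 + 0.526 + 0.801 + 2.418 + 1.506 = 8.007
σ²_total = 8.007 + 2 × 7.028 = 22.063
α (item deleted) = (6/5)·(1 − 8.007/22.063) = 0.765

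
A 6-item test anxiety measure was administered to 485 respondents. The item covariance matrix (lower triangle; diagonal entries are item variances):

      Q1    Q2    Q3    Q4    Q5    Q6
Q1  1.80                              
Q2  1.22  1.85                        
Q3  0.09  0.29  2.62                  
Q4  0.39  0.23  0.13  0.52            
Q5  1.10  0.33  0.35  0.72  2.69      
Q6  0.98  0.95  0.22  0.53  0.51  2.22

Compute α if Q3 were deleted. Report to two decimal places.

α = 0.76

Remaining items: Q1, Q2, Q4, Q5, Q6 (k = 5).
Σσᵢ² = 1.80 + 1.85 + 0.52 + 2.69 + 2.22 = 9.08
σ²_total = 9.08 + 2 × 6.96 = 23.00
α (item deleted) = (5/4)·(1 − 9.08/23.00) = 0.76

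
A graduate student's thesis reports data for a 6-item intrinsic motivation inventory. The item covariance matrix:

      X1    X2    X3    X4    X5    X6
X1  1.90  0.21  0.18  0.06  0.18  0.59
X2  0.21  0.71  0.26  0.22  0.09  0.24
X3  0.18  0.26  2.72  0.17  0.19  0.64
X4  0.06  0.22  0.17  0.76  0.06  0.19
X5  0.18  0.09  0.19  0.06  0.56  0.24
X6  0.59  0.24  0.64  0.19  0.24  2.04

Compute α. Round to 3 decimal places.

Σσᵢ² = 1.90 + 0.71 + 2.72 + 0.76 + 0.56 + 2.04 = 8.69
Sum of off-diagonal covariances = 3.52
Var(T) = 8.69 + 2 × 3.52 = 15.73
α = (k/(k−1))·(1 − Σσᵢ²/Var(T)) = (6/5)·(1 − 8.69/15.73) = 0.537

α = 0.537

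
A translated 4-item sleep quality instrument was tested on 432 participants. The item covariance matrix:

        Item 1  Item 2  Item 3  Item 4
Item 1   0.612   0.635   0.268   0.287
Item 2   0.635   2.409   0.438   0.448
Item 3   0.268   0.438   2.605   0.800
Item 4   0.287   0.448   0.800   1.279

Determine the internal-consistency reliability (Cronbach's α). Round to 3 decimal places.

α = 0.606

sum of item variances = 0.612 + 2.409 + 2.605 + 1.279 = 6.905
Sum of the distinct covariances = 2.876
total variance = 6.905 + 2 × 2.876 = 12.657
α = (k/(k−1))·(1 − sum of item variances/total variance) = (4/3)·(1 − 6.905/12.657) = 0.606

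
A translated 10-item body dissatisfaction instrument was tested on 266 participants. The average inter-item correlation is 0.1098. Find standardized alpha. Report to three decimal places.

α = 0.552

Standardized α = k·r̄ / (1 + (k−1)·r̄) = 10 × 0.1098 / (1 + 9 × 0.1098)
  = 1.0980 / 1.9882 = 0.552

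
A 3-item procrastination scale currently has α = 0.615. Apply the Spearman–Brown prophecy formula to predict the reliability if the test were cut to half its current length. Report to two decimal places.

Length factor m = 1/2
α' = m·α / (1 − (1−m)·α)
   = 1/2 × 0.615 / (1 − (1 − 1/2) × 0.615)
   = 0.3075 / 0.6925 = 0.44

predicted reliability = 0.44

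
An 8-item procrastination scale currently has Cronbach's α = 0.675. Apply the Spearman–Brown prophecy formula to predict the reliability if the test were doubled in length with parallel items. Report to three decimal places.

Length factor m = 2
α' = m·α / (1 + (m−1)·α)
   = 2 × 0.675 / (1 + (2 − 1) × 0.675)
   = 1.3500 / 1.6750 = 0.806

predicted reliability = 0.806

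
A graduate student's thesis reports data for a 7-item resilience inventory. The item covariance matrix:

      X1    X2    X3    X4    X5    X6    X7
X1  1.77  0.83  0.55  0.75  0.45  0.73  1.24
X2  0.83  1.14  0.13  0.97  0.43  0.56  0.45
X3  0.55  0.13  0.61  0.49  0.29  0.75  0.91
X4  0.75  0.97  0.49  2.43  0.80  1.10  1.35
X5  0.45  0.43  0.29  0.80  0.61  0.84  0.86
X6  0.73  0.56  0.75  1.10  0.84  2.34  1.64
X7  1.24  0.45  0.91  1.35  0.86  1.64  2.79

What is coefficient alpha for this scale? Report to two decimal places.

α = 0.86

Σσ²ᵢ = 1.77 + 1.14 + 0.61 + 2.43 + 0.61 + 2.34 + 2.79 = 11.69
Sum of the distinct covariances = 16.12
Var(T) = 11.69 + 2 × 16.12 = 43.93
α = (k/(k−1))·(1 − Σσ²ᵢ/Var(T)) = (7/6)·(1 − 11.69/43.93) = 0.86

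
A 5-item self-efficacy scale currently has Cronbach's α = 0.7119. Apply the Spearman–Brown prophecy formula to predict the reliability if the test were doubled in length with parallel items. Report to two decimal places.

predicted reliability = 0.83

Length factor m = 2
α' = m·α / (1 + (m−1)·α)
   = 2 × 0.7119 / (1 + (2 − 1) × 0.7119)
   = 1.4238 / 1.7119 = 0.83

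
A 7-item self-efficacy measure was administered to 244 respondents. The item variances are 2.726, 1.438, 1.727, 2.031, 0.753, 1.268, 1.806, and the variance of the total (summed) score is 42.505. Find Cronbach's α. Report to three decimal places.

sum of item variances = 2.726 + 1.438 + 1.727 + 2.031 + 0.753 + 1.268 + 1.806 = 11.749
α = (k/(k−1))·(1 − sum of item variances/Var(T)) = (7/6)·(1 − 11.749/42.505) = 0.844

α = 0.844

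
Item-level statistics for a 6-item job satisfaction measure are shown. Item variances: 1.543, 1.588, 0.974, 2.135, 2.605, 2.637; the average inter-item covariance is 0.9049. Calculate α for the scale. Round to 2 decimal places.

ΣVar(i) = 1.543 + 1.588 + 0.974 + 2.135 + 2.605 + 2.637 = 11.482
Sum of the 15 distinct covariances = 15 × 0.9049 = 13.5735
σ²_total = ΣVar(i) + 2·Σcov = 11.482 + 2 × 13.5735 = 38.6290
α = (6/5)·(1 − 11.482/38.6290) = 0.84

α = 0.84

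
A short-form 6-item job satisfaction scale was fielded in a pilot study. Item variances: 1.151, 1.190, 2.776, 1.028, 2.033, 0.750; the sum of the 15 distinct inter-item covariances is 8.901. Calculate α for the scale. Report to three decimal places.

sum of item variances = 1.151 + 1.190 + 2.776 + 1.028 + 2.033 + 0.750 = 8.928
Sum of distinct covariances = 8.901
total variance = sum of item variances + 2·Σcov = 8.928 + 2 × 8.901 = 26.730
α = (6/5)·(1 − 8.928/26.730) = 0.799

α = 0.799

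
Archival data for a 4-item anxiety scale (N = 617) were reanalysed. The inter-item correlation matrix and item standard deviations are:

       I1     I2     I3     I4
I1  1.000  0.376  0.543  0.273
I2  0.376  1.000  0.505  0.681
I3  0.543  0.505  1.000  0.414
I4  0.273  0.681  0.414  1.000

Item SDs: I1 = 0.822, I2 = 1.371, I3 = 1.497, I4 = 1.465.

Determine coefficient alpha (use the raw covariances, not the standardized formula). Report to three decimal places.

Σσ²ᵢ = 0.822² + 1.371² + 1.497² + 1.465² = 6.9426
Covariances σ_ij = r_ij · s_i · s_j:
  σ(I1,I2) = 0.376 × 0.822 × 1.371 = 0.4237
  σ(I1,I3) = 0.543 × 0.822 × 1.497 = 0.6682
  σ(I1,I4) = 0.273 × 0.822 × 1.465 = 0.3288
  σ(I2,I3) = 0.505 × 1.371 × 1.497 = 1.0365
  σ(I2,I4) = 0.681 × 1.371 × 1.465 = 1.3678
  σ(I3,I4) = 0.414 × 1.497 × 1.465 = 0.9079
σ²_T = Σσ²ᵢ + 2·Σσ_ij = 6.9426 + 2 × 4.7329 = 16.4084
α = (4/3)·(1 − 6.9426/16.4084) = 0.769

α = 0.769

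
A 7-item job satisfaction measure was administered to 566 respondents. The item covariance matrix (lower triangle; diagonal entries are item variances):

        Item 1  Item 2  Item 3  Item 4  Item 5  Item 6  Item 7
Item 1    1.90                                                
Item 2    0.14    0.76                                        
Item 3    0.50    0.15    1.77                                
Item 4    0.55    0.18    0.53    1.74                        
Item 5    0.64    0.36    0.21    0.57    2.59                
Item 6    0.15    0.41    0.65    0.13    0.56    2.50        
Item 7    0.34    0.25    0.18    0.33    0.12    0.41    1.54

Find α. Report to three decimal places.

sum of item variances = 1.90 + 0.76 + 1.77 + 1.74 + 2.59 + 2.50 + 1.54 = 12.80
Σ_{i<j} σ_ij = 7.36
total variance = 12.80 + 2 × 7.36 = 27.52
α = (k/(k−1))·(1 − sum of item variances/total variance) = (7/6)·(1 − 12.80/27.52) = 0.624

α = 0.624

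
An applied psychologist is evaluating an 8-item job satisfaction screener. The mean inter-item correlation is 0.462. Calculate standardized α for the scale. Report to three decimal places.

Standardized α = k·r̄ / (1 + (k−1)·r̄) = 8 × 0.462 / (1 + 7 × 0.462)
  = 3.6960 / 4.2340 = 0.873

α = 0.873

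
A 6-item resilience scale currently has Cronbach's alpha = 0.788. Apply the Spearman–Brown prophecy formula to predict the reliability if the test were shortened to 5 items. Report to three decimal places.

Length factor m = 5/6 = 0.8333
α' = m·α / (1 − (1−m)·α)
   = 5/6 × 0.788 / (1 − (1 − 5/6) × 0.788)
   = 0.6567 / 0.8687 = 0.756

predicted reliability = 0.756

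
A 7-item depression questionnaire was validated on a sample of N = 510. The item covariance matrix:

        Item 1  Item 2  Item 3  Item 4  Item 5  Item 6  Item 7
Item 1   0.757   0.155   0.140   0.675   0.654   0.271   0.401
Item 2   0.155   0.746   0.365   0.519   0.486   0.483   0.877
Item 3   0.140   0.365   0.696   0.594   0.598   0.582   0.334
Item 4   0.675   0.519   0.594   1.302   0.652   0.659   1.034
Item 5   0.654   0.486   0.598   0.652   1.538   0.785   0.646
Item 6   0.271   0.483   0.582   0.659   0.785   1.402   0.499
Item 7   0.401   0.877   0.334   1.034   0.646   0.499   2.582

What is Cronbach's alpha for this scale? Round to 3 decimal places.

Cronbach's alpha = 0.836

Σσ²ᵢ = 0.757 + 0.746 + 0.696 + 1.302 + 1.538 + 1.402 + 2.582 = 9.023
Sum of off-diagonal covariances = 11.409
total variance = 9.023 + 2 × 11.409 = 31.841
α = (k/(k−1))·(1 − Σσ²ᵢ/total variance) = (7/6)·(1 − 9.023/31.841) = 0.836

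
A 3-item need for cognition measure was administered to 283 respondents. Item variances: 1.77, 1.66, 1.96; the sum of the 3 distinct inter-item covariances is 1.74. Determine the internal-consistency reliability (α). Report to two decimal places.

Σσ²ᵢ = 1.77 + 1.66 + 1.96 = 5.39
Sum of distinct covariances = 1.74
σ²_total = Σσ²ᵢ + 2·Σcov = 5.39 + 2 × 1.74 = 8.87
α = (3/2)·(1 − 5.39/8.87) = 0.59

α = 0.59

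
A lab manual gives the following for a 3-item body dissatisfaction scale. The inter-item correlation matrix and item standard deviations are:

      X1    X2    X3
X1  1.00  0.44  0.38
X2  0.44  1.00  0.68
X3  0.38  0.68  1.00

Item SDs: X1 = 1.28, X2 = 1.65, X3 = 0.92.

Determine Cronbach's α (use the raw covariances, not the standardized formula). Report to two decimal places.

Σσ²ᵢ = 1.28² + 1.65² + 0.92² = 5.2073
Covariances σ_ij = r_ij · s_i · s_j:
  σ(X1,X2) = 0.44 × 1.28 × 1.65 = 0.9293
  σ(X1,X3) = 0.38 × 1.28 × 0.92 = 0.4475
  σ(X2,X3) = 0.68 × 1.65 × 0.92 = 1.0322
σ²_T = Σσ²ᵢ + 2·Σσ_ij = 5.2073 + 2 × 2.4090 = 10.0253
α = (3/2)·(1 − 5.2073/10.0253) = 0.72

Cronbach's α = 0.72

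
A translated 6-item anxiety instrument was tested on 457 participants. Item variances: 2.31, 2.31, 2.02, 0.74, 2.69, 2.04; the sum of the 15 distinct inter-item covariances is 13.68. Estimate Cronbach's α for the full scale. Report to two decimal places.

Σσᵢ² = 2.31 + 2.31 + 2.02 + 0.74 + 2.69 + 2.04 = 12.11
Sum of distinct covariances = 13.68
total variance = Σσᵢ² + 2·Σcov = 12.11 + 2 × 13.68 = 39.47
α = (6/5)·(1 − 12.11/39.47) = 0.83

Cronbach's α = 0.83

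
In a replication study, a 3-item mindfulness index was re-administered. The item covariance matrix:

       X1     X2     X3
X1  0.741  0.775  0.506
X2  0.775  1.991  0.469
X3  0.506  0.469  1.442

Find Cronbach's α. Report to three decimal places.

ΣVar(i) = 0.741 + 1.991 + 1.442 = 4.174
Sum of off-diagonal covariances = 1.750
total variance = 4.174 + 2 × 1.750 = 7.674
α = (k/(k−1))·(1 − ΣVar(i)/total variance) = (3/2)·(1 − 4.174/7.674) = 0.684

Cronbach's α = 0.684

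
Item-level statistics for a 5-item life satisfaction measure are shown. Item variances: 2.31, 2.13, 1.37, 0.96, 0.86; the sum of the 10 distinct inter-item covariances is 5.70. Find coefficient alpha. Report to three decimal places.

sum of item variances = 2.31 + 2.13 + 1.37 + 0.96 + 0.86 = 7.63
Sum of distinct covariances = 5.70
total variance = sum of item variances + 2·Σcov = 7.63 + 2 × 5.70 = 19.03
α = (5/4)·(1 − 7.63/19.03) = 0.749

coefficient alpha = 0.749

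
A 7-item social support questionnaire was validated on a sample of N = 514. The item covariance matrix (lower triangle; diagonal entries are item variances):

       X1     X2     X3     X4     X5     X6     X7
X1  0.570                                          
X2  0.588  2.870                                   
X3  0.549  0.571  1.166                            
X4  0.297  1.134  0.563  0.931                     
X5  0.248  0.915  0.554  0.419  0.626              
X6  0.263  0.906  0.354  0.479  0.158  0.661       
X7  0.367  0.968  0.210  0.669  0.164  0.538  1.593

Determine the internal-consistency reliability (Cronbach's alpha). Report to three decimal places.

Σσᵢ² = 0.570 + 2.870 + 1.166 + 0.931 + 0.626 + 0.661 + 1.593 = 8.417
Σ_{i<j} σ_ij = 10.914
σ²_total = 8.417 + 2 × 10.914 = 30.245
α = (k/(k−1))·(1 − Σσᵢ²/σ²_total) = (7/6)·(1 − 8.417/30.245) = 0.842

Cronbach's alpha = 0.842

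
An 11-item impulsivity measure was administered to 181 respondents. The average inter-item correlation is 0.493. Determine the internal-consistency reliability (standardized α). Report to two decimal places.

α = 0.91

Standardized α = k·r̄ / (1 + (k−1)·r̄) = 11 × 0.493 / (1 + 10 × 0.493)
  = 5.4230 / 5.9300 = 0.91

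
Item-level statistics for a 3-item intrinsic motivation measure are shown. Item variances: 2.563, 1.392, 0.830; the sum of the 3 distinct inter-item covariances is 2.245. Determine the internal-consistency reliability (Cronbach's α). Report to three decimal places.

α = 0.726

ΣVar(i) = 2.563 + 1.392 + 0.830 = 4.785
Sum of distinct covariances = 2.245
Var(T) = ΣVar(i) + 2·Σcov = 4.785 + 2 × 2.245 = 9.275
α = (3/2)·(1 − 4.785/9.275) = 0.726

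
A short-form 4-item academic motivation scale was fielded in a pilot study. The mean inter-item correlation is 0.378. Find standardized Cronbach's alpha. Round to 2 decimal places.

α = 0.71

Standardized α = k·r̄ / (1 + (k−1)·r̄) = 4 × 0.378 / (1 + 3 × 0.378)
  = 1.5120 / 2.1340 = 0.71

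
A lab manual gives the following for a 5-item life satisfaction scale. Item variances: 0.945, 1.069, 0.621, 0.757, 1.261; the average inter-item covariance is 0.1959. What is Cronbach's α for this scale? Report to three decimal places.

ΣVar(i) = 0.945 + 1.069 + 0.621 + 0.757 + 1.261 = 4.653
Sum of the 10 distinct covariances = 10 × 0.1959 = 1.9590
total variance = ΣVar(i) + 2·Σcov = 4.653 + 2 × 1.9590 = 8.5710
α = (5/4)·(1 − 4.653/8.5710) = 0.571

α = 0.571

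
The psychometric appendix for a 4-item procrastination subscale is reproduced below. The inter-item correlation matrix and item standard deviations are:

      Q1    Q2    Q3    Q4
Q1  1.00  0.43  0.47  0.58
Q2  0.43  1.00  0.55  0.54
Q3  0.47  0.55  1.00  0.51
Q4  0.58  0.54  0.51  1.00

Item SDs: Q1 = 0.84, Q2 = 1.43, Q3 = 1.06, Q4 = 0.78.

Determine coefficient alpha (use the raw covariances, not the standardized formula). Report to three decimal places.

α = 0.781

Σσ²ᵢ = 0.84² + 1.43² + 1.06² + 0.78² = 4.4825
Covariances σ_ij = r_ij · s_i · s_j:
  σ(Q1,Q2) = 0.43 × 0.84 × 1.43 = 0.5165
  σ(Q1,Q3) = 0.47 × 0.84 × 1.06 = 0.4185
  σ(Q1,Q4) = 0.58 × 0.84 × 0.78 = 0.3800
  σ(Q2,Q3) = 0.55 × 1.43 × 1.06 = 0.8337
  σ(Q2,Q4) = 0.54 × 1.43 × 0.78 = 0.6023
  σ(Q3,Q4) = 0.51 × 1.06 × 0.78 = 0.4217
σ²_T = Σσ²ᵢ + 2·Σσ_ij = 4.4825 + 2 × 3.1727 = 10.8279
α = (4/3)·(1 − 4.4825/10.8279) = 0.781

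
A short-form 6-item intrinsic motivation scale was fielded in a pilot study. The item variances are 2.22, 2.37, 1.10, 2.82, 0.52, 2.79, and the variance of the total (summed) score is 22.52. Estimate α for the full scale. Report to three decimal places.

α = 0.570

Σσᵢ² = 2.22 + 2.37 + 1.10 + 2.82 + 0.52 + 2.79 = 11.82
α = (k/(k−1))·(1 − Σσᵢ²/total variance) = (6/5)·(1 − 11.82/22.52) = 0.570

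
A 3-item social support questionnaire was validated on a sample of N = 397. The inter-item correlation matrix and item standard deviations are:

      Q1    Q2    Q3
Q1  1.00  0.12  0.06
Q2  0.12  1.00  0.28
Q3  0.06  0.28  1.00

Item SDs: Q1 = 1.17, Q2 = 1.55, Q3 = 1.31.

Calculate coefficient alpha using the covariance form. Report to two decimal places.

Σσ²ᵢ = 1.17² + 1.55² + 1.31² = 5.4875
Covariances σ_ij = r_ij · s_i · s_j:
  σ(Q1,Q2) = 0.12 × 1.17 × 1.55 = 0.2176
  σ(Q1,Q3) = 0.06 × 1.17 × 1.31 = 0.0920
  σ(Q2,Q3) = 0.28 × 1.55 × 1.31 = 0.5685
σ²_T = Σσ²ᵢ + 2·Σσ_ij = 5.4875 + 2 × 0.8781 = 7.2437
α = (3/2)·(1 − 5.4875/7.2437) = 0.36

α = 0.36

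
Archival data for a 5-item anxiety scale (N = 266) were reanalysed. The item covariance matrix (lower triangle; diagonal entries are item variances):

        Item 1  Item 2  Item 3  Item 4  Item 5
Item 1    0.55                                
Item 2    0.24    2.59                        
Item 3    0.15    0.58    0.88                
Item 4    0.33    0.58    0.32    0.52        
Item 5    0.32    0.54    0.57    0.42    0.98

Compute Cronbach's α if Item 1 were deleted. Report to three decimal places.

Cronbach's α = 0.730

Remaining items: Item 2, Item 3, Item 4, Item 5 (k = 4).
Σσᵢ² = 2.59 + 0.88 + 0.52 + 0.98 = 4.97
σ²_T = 4.97 + 2 × 3.01 = 10.99
α (item deleted) = (4/3)·(1 − 4.97/10.99) = 0.730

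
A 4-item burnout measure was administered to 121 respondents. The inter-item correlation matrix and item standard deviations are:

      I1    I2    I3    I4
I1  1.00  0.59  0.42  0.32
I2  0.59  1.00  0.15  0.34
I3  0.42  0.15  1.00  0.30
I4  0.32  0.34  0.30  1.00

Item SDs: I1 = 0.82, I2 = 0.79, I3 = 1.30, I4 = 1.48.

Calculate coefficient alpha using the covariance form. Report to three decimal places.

α = 0.634

Σσ²ᵢ = 0.82² + 0.79² + 1.30² + 1.48² = 5.1769
Covariances σ_ij = r_ij · s_i · s_j:
  σ(I1,I2) = 0.59 × 0.82 × 0.79 = 0.3822
  σ(I1,I3) = 0.42 × 0.82 × 1.30 = 0.4477
  σ(I1,I4) = 0.32 × 0.82 × 1.48 = 0.3884
  σ(I2,I3) = 0.15 × 0.79 × 1.30 = 0.1540
  σ(I2,I4) = 0.34 × 0.79 × 1.48 = 0.3975
  σ(I3,I4) = 0.30 × 1.30 × 1.48 = 0.5772
σ²_T = Σσ²ᵢ + 2·Σσ_ij = 5.1769 + 2 × 2.3470 = 9.8709
α = (4/3)·(1 − 5.1769/9.8709) = 0.634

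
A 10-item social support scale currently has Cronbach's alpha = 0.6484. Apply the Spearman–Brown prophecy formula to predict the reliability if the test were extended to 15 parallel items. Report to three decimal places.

Length factor m = 15/10 = 1.5000
α' = m·α / (1 + (m−1)·α)
   = 15/10 × 0.6484 / (1 + (15/10 − 1) × 0.6484)
   = 0.9726 / 1.3242 = 0.734

predicted reliability = 0.734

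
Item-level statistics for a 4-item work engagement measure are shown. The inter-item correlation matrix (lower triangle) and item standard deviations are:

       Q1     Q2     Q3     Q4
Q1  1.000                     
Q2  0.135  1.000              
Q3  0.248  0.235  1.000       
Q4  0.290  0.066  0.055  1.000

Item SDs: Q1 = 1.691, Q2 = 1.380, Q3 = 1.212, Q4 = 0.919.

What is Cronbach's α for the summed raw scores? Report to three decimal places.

Σσ²ᵢ = 1.691² + 1.380² + 1.212² + 0.919² = 7.0774
Covariances σ_ij = r_ij · s_i · s_j:
  σ(Q1,Q2) = 0.135 × 1.691 × 1.380 = 0.3150
  σ(Q1,Q3) = 0.248 × 1.691 × 1.212 = 0.5083
  σ(Q1,Q4) = 0.290 × 1.691 × 0.919 = 0.4507
  σ(Q2,Q3) = 0.235 × 1.380 × 1.212 = 0.3931
  σ(Q2,Q4) = 0.066 × 1.380 × 0.919 = 0.0837
  σ(Q3,Q4) = 0.055 × 1.212 × 0.919 = 0.0613
σ²_T = Σσ²ᵢ + 2·Σσ_ij = 7.0774 + 2 × 1.8121 = 10.7016
α = (4/3)·(1 − 7.0774/10.7016) = 0.452

α = 0.452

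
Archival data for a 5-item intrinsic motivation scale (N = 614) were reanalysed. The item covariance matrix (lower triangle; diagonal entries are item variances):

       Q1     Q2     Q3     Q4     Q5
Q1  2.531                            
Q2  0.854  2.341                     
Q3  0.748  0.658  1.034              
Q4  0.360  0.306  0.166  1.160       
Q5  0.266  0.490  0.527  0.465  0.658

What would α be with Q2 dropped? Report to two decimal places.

Remaining items: Q1, Q3, Q4, Q5 (k = 4).
Σσᵢ² = 2.531 + 1.034 + 1.160 + 0.658 = 5.383
σ²_total = 5.383 + 2 × 2.532 = 10.447
α (item deleted) = (4/3)·(1 − 5.383/10.447) = 0.65

α = 0.65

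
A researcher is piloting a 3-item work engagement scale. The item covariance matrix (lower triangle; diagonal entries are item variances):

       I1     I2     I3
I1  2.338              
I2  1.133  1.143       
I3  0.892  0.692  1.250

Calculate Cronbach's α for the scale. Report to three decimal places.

α = 0.802

Σσᵢ² = 2.338 + 1.143 + 1.250 = 4.731
Σ_{i<j} σ_ij = 2.717
σ²_total = 4.731 + 2 × 2.717 = 10.165
α = (k/(k−1))·(1 − Σσᵢ²/σ²_total) = (3/2)·(1 − 4.731/10.165) = 0.802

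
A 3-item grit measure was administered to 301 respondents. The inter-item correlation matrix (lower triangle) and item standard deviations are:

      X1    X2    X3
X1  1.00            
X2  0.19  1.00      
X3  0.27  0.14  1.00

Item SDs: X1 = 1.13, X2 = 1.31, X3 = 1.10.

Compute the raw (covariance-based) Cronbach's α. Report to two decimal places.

α = 0.42

Σσ²ᵢ = 1.13² + 1.31² + 1.10² = 4.2030
Covariances σ_ij = r_ij · s_i · s_j:
  σ(X1,X2) = 0.19 × 1.13 × 1.31 = 0.2813
  σ(X1,X3) = 0.27 × 1.13 × 1.10 = 0.3356
  σ(X2,X3) = 0.14 × 1.31 × 1.10 = 0.2017
σ²_T = Σσ²ᵢ + 2·Σσ_ij = 4.2030 + 2 × 0.8186 = 5.8402
α = (3/2)·(1 − 4.2030/5.8402) = 0.42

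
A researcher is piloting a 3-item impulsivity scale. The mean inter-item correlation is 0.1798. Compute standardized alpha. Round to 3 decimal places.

α = 0.397

Standardized α = k·r̄ / (1 + (k−1)·r̄) = 3 × 0.1798 / (1 + 2 × 0.1798)
  = 0.5394 / 1.3596 = 0.397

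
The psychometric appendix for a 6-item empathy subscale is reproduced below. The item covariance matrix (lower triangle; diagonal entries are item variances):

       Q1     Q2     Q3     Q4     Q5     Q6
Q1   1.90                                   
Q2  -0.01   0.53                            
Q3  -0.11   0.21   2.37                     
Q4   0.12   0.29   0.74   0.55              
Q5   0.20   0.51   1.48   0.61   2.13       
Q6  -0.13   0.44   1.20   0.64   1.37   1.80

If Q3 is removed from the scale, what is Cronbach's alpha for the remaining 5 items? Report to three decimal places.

α = 0.674

Remaining items: Q1, Q2, Q4, Q5, Q6 (k = 5).
ΣVar(i) = 1.90 + 0.53 + 0.55 + 2.13 + 1.80 = 6.91
σ²_total = 6.91 + 2 × 4.04 = 14.99
α (item deleted) = (5/4)·(1 − 6.91/14.99) = 0.674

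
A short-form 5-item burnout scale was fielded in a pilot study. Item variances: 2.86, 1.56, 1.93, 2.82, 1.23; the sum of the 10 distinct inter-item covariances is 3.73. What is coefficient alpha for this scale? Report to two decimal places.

sum of item variances = 2.86 + 1.56 + 1.93 + 2.82 + 1.23 = 10.40
Sum of distinct covariances = 3.73
Var(T) = sum of item variances + 2·Σcov = 10.40 + 2 × 3.73 = 17.86
α = (5/4)·(1 − 10.40/17.86) = 0.52

α = 0.52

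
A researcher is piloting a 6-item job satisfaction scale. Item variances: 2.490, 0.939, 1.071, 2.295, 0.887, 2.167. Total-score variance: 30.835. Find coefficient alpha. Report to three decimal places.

coefficient alpha = 0.817

Σσ²ᵢ = 2.490 + 0.939 + 1.071 + 2.295 + 0.887 + 2.167 = 9.849
α = (k/(k−1))·(1 − Σσ²ᵢ/total variance) = (6/5)·(1 − 9.849/30.835) = 0.817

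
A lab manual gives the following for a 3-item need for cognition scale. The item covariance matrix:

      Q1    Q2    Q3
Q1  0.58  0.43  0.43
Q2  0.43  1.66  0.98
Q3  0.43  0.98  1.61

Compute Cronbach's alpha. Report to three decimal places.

ΣVar(i) = 0.58 + 1.66 + 1.61 = 3.85
Sum of off-diagonal covariances = 1.84
total variance = 3.85 + 2 × 1.84 = 7.53
α = (k/(k−1))·(1 − ΣVar(i)/total variance) = (3/2)·(1 − 3.85/7.53) = 0.733

α = 0.733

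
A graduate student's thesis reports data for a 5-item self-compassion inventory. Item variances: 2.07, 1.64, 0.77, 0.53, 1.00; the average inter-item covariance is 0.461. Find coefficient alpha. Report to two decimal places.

Σσ²ᵢ = 2.07 + 1.64 + 0.77 + 0.53 + 1.00 = 6.01
Sum of the 10 distinct covariances = 10 × 0.461 = 4.610
total variance = Σσ²ᵢ + 2·Σcov = 6.01 + 2 × 4.610 = 15.230
α = (5/4)·(1 − 6.01/15.230) = 0.76

α = 0.76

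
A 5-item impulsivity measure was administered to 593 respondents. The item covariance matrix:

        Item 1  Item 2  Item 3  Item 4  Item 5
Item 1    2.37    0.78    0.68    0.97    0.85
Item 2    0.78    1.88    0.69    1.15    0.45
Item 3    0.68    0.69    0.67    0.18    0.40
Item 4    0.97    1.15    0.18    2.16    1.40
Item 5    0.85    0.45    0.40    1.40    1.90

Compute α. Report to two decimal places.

α = 0.78

sum of item variances = 2.37 + 1.88 + 0.67 + 2.16 + 1.90 = 8.98
Σ_{i<j} σ_ij = 7.55
σ²_T = 8.98 + 2 × 7.55 = 24.08
α = (k/(k−1))·(1 − sum of item variances/σ²_T) = (5/4)·(1 − 8.98/24.08) = 0.78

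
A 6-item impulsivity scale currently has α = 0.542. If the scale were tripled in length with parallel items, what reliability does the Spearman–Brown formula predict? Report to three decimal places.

predicted reliability = 0.780

Length factor m = 3
α' = m·α / (1 + (m−1)·α)
   = 3 × 0.542 / (1 + (3 − 1) × 0.542)
   = 1.6260 / 2.0840 = 0.780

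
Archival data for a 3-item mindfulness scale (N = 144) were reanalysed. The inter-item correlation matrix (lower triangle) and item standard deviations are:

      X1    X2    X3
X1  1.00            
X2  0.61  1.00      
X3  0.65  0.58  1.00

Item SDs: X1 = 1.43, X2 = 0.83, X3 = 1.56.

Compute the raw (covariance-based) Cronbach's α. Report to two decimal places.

α = 0.80

Σσ²ᵢ = 1.43² + 0.83² + 1.56² = 5.1674
Covariances σ_ij = r_ij · s_i · s_j:
  σ(X1,X2) = 0.61 × 1.43 × 0.83 = 0.7240
  σ(X1,X3) = 0.65 × 1.43 × 1.56 = 1.4500
  σ(X2,X3) = 0.58 × 0.83 × 1.56 = 0.7510
σ²_T = Σσ²ᵢ + 2·Σσ_ij = 5.1674 + 2 × 2.9250 = 11.0174
α = (3/2)·(1 − 5.1674/11.0174) = 0.80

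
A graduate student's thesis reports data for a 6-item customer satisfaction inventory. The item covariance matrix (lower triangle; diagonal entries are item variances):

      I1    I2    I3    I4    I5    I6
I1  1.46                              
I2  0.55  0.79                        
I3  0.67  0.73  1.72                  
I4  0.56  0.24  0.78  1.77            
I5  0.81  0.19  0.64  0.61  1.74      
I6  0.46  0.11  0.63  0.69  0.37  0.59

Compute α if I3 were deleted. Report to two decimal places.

α = 0.74

Remaining items: I1, I2, I4, I5, I6 (k = 5).
Σσᵢ² = 1.46 + 0.79 + 1.77 + 1.74 + 0.59 = 6.35
σ²_total = 6.35 + 2 × 4.59 = 15.53
α (item deleted) = (5/4)·(1 − 6.35/15.53) = 0.74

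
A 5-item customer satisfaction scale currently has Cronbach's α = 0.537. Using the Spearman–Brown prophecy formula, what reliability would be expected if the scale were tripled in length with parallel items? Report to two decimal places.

predicted reliability = 0.78

Length factor m = 3
α' = m·α / (1 + (m−1)·α)
   = 3 × 0.537 / (1 + (3 − 1) × 0.537)
   = 1.6110 / 2.0740 = 0.78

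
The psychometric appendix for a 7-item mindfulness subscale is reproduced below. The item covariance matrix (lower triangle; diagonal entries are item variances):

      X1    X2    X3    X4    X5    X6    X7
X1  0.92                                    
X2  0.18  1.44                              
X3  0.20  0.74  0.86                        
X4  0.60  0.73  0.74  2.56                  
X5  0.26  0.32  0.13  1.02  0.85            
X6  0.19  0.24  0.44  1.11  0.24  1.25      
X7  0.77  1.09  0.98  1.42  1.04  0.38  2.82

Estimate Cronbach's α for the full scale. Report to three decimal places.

Σσ²ᵢ = 0.92 + 1.44 + 0.86 + 2.56 + 0.85 + 1.25 + 2.82 = 10.70
Sum of the distinct covariances = 12.82
σ²_total = 10.70 + 2 × 12.82 = 36.34
α = (k/(k−1))·(1 − Σσ²ᵢ/σ²_total) = (7/6)·(1 − 10.70/36.34) = 0.823

α = 0.823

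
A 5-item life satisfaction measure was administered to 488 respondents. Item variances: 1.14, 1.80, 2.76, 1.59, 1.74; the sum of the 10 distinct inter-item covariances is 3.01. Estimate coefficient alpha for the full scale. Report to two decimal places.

coefficient alpha = 0.50

Σσᵢ² = 1.14 + 1.80 + 2.76 + 1.59 + 1.74 = 9.03
Sum of distinct covariances = 3.01
σ²_total = Σσᵢ² + 2·Σcov = 9.03 + 2 × 3.01 = 15.05
α = (5/4)·(1 − 9.03/15.05) = 0.50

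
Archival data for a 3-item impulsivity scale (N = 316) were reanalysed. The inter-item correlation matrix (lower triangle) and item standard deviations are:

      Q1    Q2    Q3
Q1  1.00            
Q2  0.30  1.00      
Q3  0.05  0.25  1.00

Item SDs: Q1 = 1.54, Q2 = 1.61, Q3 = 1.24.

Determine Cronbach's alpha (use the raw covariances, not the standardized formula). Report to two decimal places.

Σσ²ᵢ = 1.54² + 1.61² + 1.24² = 6.5013
Covariances σ_ij = r_ij · s_i · s_j:
  σ(Q1,Q2) = 0.30 × 1.54 × 1.61 = 0.7438
  σ(Q1,Q3) = 0.05 × 1.54 × 1.24 = 0.0955
  σ(Q2,Q3) = 0.25 × 1.61 × 1.24 = 0.4991
σ²_T = Σσ²ᵢ + 2·Σσ_ij = 6.5013 + 2 × 1.3384 = 9.1781
α = (3/2)·(1 − 6.5013/9.1781) = 0.44

Cronbach's alpha = 0.44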